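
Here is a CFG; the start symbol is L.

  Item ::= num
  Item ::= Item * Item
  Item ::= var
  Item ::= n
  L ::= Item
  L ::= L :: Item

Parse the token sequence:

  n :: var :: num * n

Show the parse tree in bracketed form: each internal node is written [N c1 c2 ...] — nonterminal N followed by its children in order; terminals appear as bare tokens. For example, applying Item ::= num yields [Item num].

[L [L [L [Item n]] :: [Item var]] :: [Item [Item num] * [Item n]]]

L
L :: Item
L :: Item :: Item
Item :: Item :: Item
n :: Item :: Item
n :: var :: Item
n :: var :: Item * Item
n :: var :: num * Item
n :: var :: num * n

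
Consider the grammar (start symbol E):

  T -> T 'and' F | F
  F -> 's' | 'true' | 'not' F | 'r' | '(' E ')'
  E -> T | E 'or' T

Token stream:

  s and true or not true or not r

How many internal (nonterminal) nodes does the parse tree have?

13

[E [E [E [T [T [F s]] and [F true]]] or [T [F not [F true]]]] or [T [F not [F r]]]]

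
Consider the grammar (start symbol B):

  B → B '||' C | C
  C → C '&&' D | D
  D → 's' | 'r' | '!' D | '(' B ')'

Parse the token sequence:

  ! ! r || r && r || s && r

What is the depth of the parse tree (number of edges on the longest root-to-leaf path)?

7

[B [B [B [C [D ! [D ! [D r]]]]] || [C [C [D r]] && [D r]]] || [C [C [D s]] && [D r]]]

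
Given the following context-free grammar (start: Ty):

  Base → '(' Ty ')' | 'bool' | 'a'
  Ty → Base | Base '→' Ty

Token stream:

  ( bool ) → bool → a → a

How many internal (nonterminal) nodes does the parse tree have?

[Ty [Base ( [Ty [Base bool]] )] → [Ty [Base bool] → [Ty [Base a] → [Ty [Base a]]]]]

10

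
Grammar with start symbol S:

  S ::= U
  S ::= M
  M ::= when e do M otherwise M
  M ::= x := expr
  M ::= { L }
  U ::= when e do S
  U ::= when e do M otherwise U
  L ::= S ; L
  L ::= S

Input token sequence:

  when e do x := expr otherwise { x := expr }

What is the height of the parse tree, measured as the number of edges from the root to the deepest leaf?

[S [M when e do [M x := expr] otherwise [M { [L [S [M x := expr]]] }]]]

6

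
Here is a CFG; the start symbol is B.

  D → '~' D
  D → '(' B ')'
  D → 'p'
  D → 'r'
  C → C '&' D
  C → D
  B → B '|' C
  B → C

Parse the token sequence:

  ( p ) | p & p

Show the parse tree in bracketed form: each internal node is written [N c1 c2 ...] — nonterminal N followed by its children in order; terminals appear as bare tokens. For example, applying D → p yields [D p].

[B [B [C [D ( [B [C [D p]]] )]]] | [C [C [D p]] & [D p]]]

B
B | C
C | C
D | C
( B ) | C
( C ) | C
( D ) | C
( p ) | C
( p ) | C & D
( p ) | D & D
( p ) | p & D
( p ) | p & p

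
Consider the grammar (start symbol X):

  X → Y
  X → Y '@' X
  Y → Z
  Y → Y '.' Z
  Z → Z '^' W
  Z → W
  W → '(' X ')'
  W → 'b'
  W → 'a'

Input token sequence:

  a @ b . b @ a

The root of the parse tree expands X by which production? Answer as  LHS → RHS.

[X [Y [Z [W a]]] @ [X [Y [Y [Z [W b]]] . [Z [W b]]] @ [X [Y [Z [W a]]]]]]

X → Y '@' X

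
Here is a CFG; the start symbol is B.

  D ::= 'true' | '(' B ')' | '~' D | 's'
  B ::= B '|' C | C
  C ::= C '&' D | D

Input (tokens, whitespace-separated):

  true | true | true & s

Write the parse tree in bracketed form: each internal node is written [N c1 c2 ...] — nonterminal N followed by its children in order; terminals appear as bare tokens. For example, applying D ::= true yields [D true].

[B [B [B [C [D true]]] | [C [D true]]] | [C [C [D true]] & [D s]]]

B
B | C
B | C | C
C | C | C
D | C | C
true | C | C
true | D | C
true | true | C
true | true | C & D
true | true | D & D
true | true | true & D
true | true | true & s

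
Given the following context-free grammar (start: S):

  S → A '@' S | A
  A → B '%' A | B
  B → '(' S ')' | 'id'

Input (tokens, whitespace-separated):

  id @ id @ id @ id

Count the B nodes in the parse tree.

[S [A [B id]] @ [S [A [B id]] @ [S [A [B id]] @ [S [A [B id]]]]]]

4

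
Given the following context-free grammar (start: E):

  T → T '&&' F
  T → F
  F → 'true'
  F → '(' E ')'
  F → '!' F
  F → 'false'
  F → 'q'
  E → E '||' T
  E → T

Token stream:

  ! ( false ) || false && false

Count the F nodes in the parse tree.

5

[E [E [T [F ! [F ( [E [T [F false]]] )]]]] || [T [T [F false]] && [F false]]]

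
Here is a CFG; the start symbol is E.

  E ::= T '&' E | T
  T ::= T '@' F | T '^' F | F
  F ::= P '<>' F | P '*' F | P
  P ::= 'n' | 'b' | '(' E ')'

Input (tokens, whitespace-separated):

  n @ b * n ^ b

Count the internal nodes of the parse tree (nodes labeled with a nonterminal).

[E [T [T [T [F [P n]]] @ [F [P b] * [F [P n]]]] ^ [F [P b]]]]

12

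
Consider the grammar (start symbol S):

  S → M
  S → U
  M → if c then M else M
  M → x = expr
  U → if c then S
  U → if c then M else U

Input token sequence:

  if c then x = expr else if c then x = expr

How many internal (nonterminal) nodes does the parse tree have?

6

[S [U if c then [M x = expr] else [U if c then [S [M x = expr]]]]]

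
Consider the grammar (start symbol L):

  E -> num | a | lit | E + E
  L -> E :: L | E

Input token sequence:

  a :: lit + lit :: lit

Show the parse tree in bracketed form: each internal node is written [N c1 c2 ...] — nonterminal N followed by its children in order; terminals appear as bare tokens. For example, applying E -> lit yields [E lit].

[L [E a] :: [L [E [E lit] + [E lit]] :: [L [E lit]]]]

L
E :: L
a :: L
a :: E :: L
a :: E + E :: L
a :: lit + E :: L
a :: lit + lit :: L
a :: lit + lit :: E
a :: lit + lit :: lit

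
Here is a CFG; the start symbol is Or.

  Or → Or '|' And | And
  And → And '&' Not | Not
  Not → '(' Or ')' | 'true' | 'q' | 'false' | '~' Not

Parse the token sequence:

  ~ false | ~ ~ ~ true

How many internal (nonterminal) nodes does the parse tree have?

[Or [Or [And [Not ~ [Not false]]]] | [And [Not ~ [Not ~ [Not ~ [Not true]]]]]]

10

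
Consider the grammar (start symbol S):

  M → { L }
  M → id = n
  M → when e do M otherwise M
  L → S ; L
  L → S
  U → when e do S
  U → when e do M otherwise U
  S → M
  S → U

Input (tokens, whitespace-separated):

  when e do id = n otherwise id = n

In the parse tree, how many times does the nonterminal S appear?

[S [M when e do [M id = n] otherwise [M id = n]]]

1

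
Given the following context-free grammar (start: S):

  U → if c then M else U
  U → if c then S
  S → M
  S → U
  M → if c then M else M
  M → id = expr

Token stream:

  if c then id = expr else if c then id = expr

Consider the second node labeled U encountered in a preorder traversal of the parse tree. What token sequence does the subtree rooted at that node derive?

if c then id = expr

[S [U if c then [M id = expr] else [U if c then [S [M id = expr]]]]]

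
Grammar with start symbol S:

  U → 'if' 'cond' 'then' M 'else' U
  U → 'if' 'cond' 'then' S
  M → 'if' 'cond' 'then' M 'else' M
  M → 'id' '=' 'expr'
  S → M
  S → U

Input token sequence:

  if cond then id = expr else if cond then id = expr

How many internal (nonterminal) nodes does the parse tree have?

6

[S [U if cond then [M id = expr] else [U if cond then [S [M id = expr]]]]]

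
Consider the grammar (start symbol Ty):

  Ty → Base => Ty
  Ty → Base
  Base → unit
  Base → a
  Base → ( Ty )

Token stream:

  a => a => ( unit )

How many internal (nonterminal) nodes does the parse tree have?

[Ty [Base a] => [Ty [Base a] => [Ty [Base ( [Ty [Base unit]] )]]]]

8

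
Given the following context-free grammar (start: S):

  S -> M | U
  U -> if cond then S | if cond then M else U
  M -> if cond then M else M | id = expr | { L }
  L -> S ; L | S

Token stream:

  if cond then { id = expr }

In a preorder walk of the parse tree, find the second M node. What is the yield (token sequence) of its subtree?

id = expr

[S [U if cond then [S [M { [L [S [M id = expr]]] }]]]]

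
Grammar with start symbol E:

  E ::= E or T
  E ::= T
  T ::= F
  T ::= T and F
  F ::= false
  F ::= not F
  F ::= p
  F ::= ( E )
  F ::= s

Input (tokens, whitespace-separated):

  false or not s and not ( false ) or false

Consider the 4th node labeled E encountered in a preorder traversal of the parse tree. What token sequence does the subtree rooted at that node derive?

[E [E [E [T [F false]]] or [T [T [F not [F s]]] and [F not [F ( [E [T [F false]]] )]]]] or [T [F false]]]

false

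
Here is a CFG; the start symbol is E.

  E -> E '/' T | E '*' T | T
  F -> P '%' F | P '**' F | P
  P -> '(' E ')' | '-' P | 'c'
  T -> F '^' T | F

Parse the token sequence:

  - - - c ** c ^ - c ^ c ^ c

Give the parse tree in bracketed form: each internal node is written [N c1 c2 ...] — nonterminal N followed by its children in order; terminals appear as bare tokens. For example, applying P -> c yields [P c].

E
T
F ^ T
P ** F ^ T
- P ** F ^ T
- - P ** F ^ T
- - - P ** F ^ T
- - - c ** F ^ T
- - - c ** P ^ T
- - - c ** c ^ T
- - - c ** c ^ F ^ T
- - - c ** c ^ P ^ T
- - - c ** c ^ - P ^ T
- - - c ** c ^ - c ^ T
- - - c ** c ^ - c ^ F ^ T
- - - c ** c ^ - c ^ P ^ T
- - - c ** c ^ - c ^ c ^ T
- - - c ** c ^ - c ^ c ^ F
- - - c ** c ^ - c ^ c ^ P
- - - c ** c ^ - c ^ c ^ c

[E [T [F [P - [P - [P - [P c]]]] ** [F [P c]]] ^ [T [F [P - [P c]]] ^ [T [F [P c]] ^ [T [F [P c]]]]]]]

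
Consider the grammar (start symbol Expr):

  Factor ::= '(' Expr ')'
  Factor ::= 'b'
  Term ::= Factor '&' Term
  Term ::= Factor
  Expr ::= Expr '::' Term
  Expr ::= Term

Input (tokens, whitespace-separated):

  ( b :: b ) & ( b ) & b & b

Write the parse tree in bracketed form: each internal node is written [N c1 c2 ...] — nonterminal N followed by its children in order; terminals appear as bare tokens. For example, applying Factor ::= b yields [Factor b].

[Expr [Term [Factor ( [Expr [Expr [Term [Factor b]]] :: [Term [Factor b]]] )] & [Term [Factor ( [Expr [Term [Factor b]]] )] & [Term [Factor b] & [Term [Factor b]]]]]]

Expr
Term
Factor & Term
( Expr ) & Term
( Expr :: Term ) & Term
( Term :: Term ) & Term
( Factor :: Term ) & Term
( b :: Term ) & Term
( b :: Factor ) & Term
( b :: b ) & Term
( b :: b ) & Factor & Term
( b :: b ) & ( Expr ) & Term
( b :: b ) & ( Term ) & Term
( b :: b ) & ( Factor ) & Term
( b :: b ) & ( b ) & Term
( b :: b ) & ( b ) & Factor & Term
( b :: b ) & ( b ) & b & Term
( b :: b ) & ( b ) & b & Factor
( b :: b ) & ( b ) & b & b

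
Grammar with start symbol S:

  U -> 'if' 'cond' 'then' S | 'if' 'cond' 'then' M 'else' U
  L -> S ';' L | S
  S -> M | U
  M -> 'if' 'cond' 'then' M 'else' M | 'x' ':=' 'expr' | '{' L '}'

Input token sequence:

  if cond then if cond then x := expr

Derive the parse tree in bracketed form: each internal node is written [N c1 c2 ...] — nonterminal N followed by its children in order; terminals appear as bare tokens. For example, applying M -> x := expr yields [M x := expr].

[S [U if cond then [S [U if cond then [S [M x := expr]]]]]]

S
U
if cond then S
if cond then U
if cond then if cond then S
if cond then if cond then M
if cond then if cond then x := expr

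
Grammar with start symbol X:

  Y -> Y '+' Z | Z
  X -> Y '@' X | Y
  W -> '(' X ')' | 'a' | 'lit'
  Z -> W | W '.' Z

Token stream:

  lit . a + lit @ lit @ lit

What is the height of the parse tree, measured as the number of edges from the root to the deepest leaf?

[X [Y [Y [Z [W lit] . [Z [W a]]]] + [Z [W lit]]] @ [X [Y [Z [W lit]]] @ [X [Y [Z [W lit]]]]]]

6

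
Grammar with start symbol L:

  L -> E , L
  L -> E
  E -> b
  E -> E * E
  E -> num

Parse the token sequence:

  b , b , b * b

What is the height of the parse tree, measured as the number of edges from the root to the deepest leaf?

5

[L [E b] , [L [E b] , [L [E [E b] * [E b]]]]]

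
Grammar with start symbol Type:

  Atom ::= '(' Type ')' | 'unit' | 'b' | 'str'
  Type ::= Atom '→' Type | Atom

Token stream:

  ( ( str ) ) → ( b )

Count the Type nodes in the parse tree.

[Type [Atom ( [Type [Atom ( [Type [Atom str]] )]] )] → [Type [Atom ( [Type [Atom b]] )]]]

5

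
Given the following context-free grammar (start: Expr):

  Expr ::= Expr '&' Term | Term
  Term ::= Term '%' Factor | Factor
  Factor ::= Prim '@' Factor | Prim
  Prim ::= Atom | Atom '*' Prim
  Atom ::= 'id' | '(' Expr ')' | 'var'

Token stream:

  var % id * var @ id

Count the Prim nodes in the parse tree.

4

[Expr [Term [Term [Factor [Prim [Atom var]]]] % [Factor [Prim [Atom id] * [Prim [Atom var]]] @ [Factor [Prim [Atom id]]]]]]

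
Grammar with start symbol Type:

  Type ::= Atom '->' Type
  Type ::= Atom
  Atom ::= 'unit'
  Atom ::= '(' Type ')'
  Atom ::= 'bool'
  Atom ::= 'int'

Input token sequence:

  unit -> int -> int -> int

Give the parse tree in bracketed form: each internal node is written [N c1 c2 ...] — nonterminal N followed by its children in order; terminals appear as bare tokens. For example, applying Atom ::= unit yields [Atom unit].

Type
Atom -> Type
unit -> Type
unit -> Atom -> Type
unit -> int -> Type
unit -> int -> Atom -> Type
unit -> int -> int -> Type
unit -> int -> int -> Atom
unit -> int -> int -> int

[Type [Atom unit] -> [Type [Atom int] -> [Type [Atom int] -> [Type [Atom int]]]]]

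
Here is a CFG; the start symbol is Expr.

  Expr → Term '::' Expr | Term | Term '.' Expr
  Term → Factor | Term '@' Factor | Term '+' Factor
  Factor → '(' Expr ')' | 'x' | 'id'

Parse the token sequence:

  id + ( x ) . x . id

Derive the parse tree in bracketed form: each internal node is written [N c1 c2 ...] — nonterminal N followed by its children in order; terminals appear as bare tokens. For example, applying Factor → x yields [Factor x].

[Expr [Term [Term [Factor id]] + [Factor ( [Expr [Term [Factor x]]] )]] . [Expr [Term [Factor x]] . [Expr [Term [Factor id]]]]]

Expr
Term . Expr
Term + Factor . Expr
Factor + Factor . Expr
id + Factor . Expr
id + ( Expr ) . Expr
id + ( Term ) . Expr
id + ( Factor ) . Expr
id + ( x ) . Expr
id + ( x ) . Term . Expr
id + ( x ) . Factor . Expr
id + ( x ) . x . Expr
id + ( x ) . x . Term
id + ( x ) . x . Factor
id + ( x ) . x . id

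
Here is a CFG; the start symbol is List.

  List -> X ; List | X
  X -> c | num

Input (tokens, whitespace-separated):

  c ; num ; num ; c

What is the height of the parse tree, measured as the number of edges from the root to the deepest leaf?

5

[List [X c] ; [List [X num] ; [List [X num] ; [List [X c]]]]]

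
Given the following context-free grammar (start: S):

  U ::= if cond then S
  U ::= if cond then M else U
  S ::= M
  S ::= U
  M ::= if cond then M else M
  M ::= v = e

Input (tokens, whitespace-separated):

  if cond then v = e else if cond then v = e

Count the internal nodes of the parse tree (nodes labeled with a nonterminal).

[S [U if cond then [M v = e] else [U if cond then [S [M v = e]]]]]

6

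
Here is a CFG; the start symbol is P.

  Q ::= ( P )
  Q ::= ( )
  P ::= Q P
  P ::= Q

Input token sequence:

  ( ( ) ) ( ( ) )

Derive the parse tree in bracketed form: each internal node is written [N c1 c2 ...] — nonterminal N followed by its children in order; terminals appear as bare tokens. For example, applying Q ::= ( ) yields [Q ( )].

[P [Q ( [P [Q ( )]] )] [P [Q ( [P [Q ( )]] )]]]

P
Q P
( P ) P
( Q ) P
( ( ) ) P
( ( ) ) Q
( ( ) ) ( P )
( ( ) ) ( Q )
( ( ) ) ( ( ) )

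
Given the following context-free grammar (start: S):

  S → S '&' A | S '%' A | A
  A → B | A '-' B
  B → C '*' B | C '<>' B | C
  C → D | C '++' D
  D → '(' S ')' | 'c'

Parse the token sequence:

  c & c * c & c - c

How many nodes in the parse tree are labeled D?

5

[S [S [S [A [B [C [D c]]]]] & [A [B [C [D c]] * [B [C [D c]]]]]] & [A [A [B [C [D c]]]] - [B [C [D c]]]]]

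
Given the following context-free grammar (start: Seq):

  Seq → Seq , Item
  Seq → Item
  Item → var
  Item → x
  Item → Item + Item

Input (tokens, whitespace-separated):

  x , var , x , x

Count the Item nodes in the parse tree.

4

[Seq [Seq [Seq [Seq [Item x]] , [Item var]] , [Item x]] , [Item x]]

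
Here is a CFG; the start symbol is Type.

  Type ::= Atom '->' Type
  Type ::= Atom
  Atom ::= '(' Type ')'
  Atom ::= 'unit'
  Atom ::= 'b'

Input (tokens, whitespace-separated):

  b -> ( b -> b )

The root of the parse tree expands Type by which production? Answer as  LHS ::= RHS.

[Type [Atom b] -> [Type [Atom ( [Type [Atom b] -> [Type [Atom b]]] )]]]

Type ::= Atom '->' Type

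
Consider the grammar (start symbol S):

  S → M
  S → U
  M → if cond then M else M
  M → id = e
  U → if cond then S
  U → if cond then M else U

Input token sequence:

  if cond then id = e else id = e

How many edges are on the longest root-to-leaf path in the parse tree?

[S [M if cond then [M id = e] else [M id = e]]]

3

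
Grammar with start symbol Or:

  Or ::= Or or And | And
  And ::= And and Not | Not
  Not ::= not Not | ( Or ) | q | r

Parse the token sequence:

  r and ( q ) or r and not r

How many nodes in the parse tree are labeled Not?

[Or [Or [And [And [Not r]] and [Not ( [Or [And [Not q]]] )]]] or [And [And [Not r]] and [Not not [Not r]]]]

6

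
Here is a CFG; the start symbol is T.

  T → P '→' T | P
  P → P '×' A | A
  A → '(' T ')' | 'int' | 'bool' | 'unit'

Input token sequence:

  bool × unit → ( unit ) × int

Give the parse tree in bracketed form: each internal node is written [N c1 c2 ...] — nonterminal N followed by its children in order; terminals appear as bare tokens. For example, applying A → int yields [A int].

[T [P [P [A bool]] × [A unit]] → [T [P [P [A ( [T [P [A unit]]] )]] × [A int]]]]

T
P → T
P × A → T
A × A → T
bool × A → T
bool × unit → T
bool × unit → P
bool × unit → P × A
bool × unit → A × A
bool × unit → ( T ) × A
bool × unit → ( P ) × A
bool × unit → ( A ) × A
bool × unit → ( unit ) × A
bool × unit → ( unit ) × int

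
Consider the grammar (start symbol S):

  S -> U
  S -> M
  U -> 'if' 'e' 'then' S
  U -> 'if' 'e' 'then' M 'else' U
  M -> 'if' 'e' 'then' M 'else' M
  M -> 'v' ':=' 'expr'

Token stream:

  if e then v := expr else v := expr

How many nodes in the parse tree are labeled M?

[S [M if e then [M v := expr] else [M v := expr]]]

3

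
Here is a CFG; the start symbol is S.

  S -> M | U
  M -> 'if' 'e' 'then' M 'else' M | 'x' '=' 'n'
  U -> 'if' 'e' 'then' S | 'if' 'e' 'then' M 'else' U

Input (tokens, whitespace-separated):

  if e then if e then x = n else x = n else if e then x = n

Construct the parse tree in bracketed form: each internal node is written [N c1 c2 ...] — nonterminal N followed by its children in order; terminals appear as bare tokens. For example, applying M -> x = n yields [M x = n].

[S [U if e then [M if e then [M x = n] else [M x = n]] else [U if e then [S [M x = n]]]]]

S
U
if e then M else U
if e then if e then M else M else U
if e then if e then x = n else M else U
if e then if e then x = n else x = n else U
if e then if e then x = n else x = n else if e then S
if e then if e then x = n else x = n else if e then M
if e then if e then x = n else x = n else if e then x = n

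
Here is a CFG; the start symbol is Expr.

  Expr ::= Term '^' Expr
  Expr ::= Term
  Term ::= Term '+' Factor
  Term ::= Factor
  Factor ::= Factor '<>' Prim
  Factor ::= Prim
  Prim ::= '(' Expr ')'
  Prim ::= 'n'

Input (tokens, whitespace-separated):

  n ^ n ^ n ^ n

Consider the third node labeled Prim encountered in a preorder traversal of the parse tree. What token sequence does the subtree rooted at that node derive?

[Expr [Term [Factor [Prim n]]] ^ [Expr [Term [Factor [Prim n]]] ^ [Expr [Term [Factor [Prim n]]] ^ [Expr [Term [Factor [Prim n]]]]]]]

n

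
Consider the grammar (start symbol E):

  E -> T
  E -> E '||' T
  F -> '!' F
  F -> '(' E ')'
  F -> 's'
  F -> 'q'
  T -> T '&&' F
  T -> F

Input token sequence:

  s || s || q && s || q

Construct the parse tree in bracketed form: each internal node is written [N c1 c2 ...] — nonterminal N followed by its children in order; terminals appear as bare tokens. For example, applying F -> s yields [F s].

E
E || T
E || T || T
E || T || T || T
T || T || T || T
F || T || T || T
s || T || T || T
s || F || T || T
s || s || T || T
s || s || T && F || T
s || s || F && F || T
s || s || q && F || T
s || s || q && s || T
s || s || q && s || F
s || s || q && s || q

[E [E [E [E [T [F s]]] || [T [F s]]] || [T [T [F q]] && [F s]]] || [T [F q]]]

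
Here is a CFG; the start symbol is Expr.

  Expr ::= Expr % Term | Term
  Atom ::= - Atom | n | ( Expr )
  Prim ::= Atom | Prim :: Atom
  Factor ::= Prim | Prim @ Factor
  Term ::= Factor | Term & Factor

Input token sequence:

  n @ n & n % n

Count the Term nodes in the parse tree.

[Expr [Expr [Term [Term [Factor [Prim [Atom n]] @ [Factor [Prim [Atom n]]]]] & [Factor [Prim [Atom n]]]]] % [Term [Factor [Prim [Atom n]]]]]

3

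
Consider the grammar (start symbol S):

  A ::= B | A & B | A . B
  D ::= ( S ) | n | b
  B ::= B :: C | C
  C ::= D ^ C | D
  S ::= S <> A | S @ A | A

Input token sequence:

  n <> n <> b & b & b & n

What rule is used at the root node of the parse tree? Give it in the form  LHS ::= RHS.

[S [S [S [A [B [C [D n]]]]] <> [A [B [C [D n]]]]] <> [A [A [A [A [B [C [D b]]]] & [B [C [D b]]]] & [B [C [D b]]]] & [B [C [D n]]]]]

S ::= S <> A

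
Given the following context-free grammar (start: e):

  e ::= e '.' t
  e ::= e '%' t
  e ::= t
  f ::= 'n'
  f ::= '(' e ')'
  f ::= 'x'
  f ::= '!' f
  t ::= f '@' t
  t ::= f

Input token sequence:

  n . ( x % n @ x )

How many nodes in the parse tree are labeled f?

[e [e [t [f n]]] . [t [f ( [e [e [t [f x]]] % [t [f n] @ [t [f x]]]] )]]]

5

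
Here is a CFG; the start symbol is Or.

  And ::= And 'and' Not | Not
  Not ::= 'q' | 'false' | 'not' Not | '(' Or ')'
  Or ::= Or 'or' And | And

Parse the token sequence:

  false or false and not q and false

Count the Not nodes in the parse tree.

[Or [Or [And [Not false]]] or [And [And [And [Not false]] and [Not not [Not q]]] and [Not false]]]

5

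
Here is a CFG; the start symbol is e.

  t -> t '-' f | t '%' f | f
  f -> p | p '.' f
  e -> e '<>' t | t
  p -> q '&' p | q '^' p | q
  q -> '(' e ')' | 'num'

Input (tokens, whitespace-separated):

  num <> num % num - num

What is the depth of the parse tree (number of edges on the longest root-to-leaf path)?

7

[e [e [t [f [p [q num]]]]] <> [t [t [t [f [p [q num]]]] % [f [p [q num]]]] - [f [p [q num]]]]]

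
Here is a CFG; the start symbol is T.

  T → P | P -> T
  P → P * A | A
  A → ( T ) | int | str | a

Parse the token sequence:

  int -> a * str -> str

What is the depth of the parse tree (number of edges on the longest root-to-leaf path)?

5

[T [P [A int]] -> [T [P [P [A a]] * [A str]] -> [T [P [A str]]]]]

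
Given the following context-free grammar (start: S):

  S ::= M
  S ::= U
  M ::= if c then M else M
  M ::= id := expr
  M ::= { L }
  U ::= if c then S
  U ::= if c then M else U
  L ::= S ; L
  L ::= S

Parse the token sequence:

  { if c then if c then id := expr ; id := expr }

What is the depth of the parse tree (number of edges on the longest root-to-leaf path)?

9

[S [M { [L [S [U if c then [S [U if c then [S [M id := expr]]]]]] ; [L [S [M id := expr]]]] }]]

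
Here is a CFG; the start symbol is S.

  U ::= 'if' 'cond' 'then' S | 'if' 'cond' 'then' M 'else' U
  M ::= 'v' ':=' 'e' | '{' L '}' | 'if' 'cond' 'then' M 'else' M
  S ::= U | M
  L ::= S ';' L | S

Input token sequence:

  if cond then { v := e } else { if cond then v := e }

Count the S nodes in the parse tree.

[S [M if cond then [M { [L [S [M v := e]]] }] else [M { [L [S [U if cond then [S [M v := e]]]]] }]]]

4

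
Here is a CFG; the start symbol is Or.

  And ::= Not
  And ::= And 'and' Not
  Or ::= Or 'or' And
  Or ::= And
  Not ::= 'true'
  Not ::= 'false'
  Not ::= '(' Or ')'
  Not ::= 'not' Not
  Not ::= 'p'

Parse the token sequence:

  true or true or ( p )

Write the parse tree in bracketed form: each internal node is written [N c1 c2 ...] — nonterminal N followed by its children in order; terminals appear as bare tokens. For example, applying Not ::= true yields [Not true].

[Or [Or [Or [And [Not true]]] or [And [Not true]]] or [And [Not ( [Or [And [Not p]]] )]]]

Or
Or or And
Or or And or And
And or And or And
Not or And or And
true or And or And
true or Not or And
true or true or And
true or true or Not
true or true or ( Or )
true or true or ( And )
true or true or ( Not )
true or true or ( p )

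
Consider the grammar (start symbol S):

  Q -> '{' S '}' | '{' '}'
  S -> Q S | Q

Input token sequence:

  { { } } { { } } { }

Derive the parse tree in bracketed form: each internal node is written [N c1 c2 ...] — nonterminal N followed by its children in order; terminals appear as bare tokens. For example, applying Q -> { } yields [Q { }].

S
Q S
{ S } S
{ Q } S
{ { } } S
{ { } } Q S
{ { } } { S } S
{ { } } { Q } S
{ { } } { { } } S
{ { } } { { } } Q
{ { } } { { } } { }

[S [Q { [S [Q { }]] }] [S [Q { [S [Q { }]] }] [S [Q { }]]]]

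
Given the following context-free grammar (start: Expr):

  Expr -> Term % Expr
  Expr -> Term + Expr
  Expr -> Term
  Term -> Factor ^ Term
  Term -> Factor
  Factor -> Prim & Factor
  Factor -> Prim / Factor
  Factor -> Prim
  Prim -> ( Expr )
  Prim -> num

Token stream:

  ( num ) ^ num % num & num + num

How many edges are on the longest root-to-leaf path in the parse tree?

[Expr [Term [Factor [Prim ( [Expr [Term [Factor [Prim num]]]] )]] ^ [Term [Factor [Prim num]]]] % [Expr [Term [Factor [Prim num] & [Factor [Prim num]]]] + [Expr [Term [Factor [Prim num]]]]]]

8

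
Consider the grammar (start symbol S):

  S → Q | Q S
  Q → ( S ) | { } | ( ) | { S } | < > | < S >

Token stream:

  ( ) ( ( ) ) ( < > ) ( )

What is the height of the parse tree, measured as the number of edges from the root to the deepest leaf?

[S [Q ( )] [S [Q ( [S [Q ( )]] )] [S [Q ( [S [Q < >]] )] [S [Q ( )]]]]]

6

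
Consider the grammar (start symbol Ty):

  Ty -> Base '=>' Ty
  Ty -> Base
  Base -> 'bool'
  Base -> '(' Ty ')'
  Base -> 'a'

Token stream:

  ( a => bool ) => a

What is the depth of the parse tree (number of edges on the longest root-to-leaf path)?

[Ty [Base ( [Ty [Base a] => [Ty [Base bool]]] )] => [Ty [Base a]]]

5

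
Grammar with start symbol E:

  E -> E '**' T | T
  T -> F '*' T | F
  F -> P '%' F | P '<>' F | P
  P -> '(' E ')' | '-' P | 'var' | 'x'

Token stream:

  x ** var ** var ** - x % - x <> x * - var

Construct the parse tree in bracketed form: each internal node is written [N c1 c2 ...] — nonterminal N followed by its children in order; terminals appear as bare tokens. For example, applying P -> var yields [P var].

[E [E [E [E [T [F [P x]]]] ** [T [F [P var]]]] ** [T [F [P var]]]] ** [T [F [P - [P x]] % [F [P - [P x]] <> [F [P x]]]] * [T [F [P - [P var]]]]]]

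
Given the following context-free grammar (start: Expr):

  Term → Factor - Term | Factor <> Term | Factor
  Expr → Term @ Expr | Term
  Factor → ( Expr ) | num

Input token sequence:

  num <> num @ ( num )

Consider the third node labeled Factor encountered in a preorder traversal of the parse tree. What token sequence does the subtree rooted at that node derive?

( num )

[Expr [Term [Factor num] <> [Term [Factor num]]] @ [Expr [Term [Factor ( [Expr [Term [Factor num]]] )]]]]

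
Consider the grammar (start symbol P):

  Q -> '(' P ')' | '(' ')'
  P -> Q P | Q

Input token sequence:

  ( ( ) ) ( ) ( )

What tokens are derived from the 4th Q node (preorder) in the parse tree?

( )

[P [Q ( [P [Q ( )]] )] [P [Q ( )] [P [Q ( )]]]]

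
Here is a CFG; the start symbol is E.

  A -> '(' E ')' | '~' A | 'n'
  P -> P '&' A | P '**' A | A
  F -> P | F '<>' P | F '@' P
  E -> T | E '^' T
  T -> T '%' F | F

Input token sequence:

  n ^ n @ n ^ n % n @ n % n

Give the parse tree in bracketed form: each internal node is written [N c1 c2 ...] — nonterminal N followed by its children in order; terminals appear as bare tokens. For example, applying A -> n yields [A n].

[E [E [E [T [F [P [A n]]]]] ^ [T [F [F [P [A n]]] @ [P [A n]]]]] ^ [T [T [T [F [P [A n]]]] % [F [F [P [A n]]] @ [P [A n]]]] % [F [P [A n]]]]]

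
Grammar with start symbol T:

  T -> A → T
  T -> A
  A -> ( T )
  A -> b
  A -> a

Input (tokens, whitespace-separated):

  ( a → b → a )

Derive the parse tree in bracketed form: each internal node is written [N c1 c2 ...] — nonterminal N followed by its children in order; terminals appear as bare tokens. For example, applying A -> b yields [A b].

[T [A ( [T [A a] → [T [A b] → [T [A a]]]] )]]

T
A
( T )
( A → T )
( a → T )
( a → A → T )
( a → b → T )
( a → b → A )
( a → b → a )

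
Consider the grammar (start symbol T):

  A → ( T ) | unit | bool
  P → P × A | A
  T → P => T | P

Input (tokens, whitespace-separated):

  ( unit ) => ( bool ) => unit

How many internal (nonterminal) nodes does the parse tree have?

[T [P [A ( [T [P [A unit]]] )]] => [T [P [A ( [T [P [A bool]]] )]] => [T [P [A unit]]]]]

15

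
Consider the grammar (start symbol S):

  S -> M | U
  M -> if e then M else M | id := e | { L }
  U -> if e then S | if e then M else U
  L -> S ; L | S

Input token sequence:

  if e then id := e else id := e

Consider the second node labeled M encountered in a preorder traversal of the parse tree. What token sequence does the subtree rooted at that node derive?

[S [M if e then [M id := e] else [M id := e]]]

id := e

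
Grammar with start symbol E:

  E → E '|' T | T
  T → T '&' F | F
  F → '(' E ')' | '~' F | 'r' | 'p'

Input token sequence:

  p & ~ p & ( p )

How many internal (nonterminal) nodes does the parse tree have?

[E [T [T [T [F p]] & [F ~ [F p]]] & [F ( [E [T [F p]]] )]]]

11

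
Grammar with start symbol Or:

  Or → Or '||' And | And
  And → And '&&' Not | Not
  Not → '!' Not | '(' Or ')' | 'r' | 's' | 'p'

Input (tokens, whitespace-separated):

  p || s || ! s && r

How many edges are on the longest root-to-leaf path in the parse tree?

[Or [Or [Or [And [Not p]]] || [And [Not s]]] || [And [And [Not ! [Not s]]] && [Not r]]]

5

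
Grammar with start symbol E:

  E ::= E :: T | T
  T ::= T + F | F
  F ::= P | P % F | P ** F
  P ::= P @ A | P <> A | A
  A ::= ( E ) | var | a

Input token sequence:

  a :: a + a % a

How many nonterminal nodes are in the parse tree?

[E [E [T [F [P [A a]]]]] :: [T [T [F [P [A a]]]] + [F [P [A a]] % [F [P [A a]]]]]]

17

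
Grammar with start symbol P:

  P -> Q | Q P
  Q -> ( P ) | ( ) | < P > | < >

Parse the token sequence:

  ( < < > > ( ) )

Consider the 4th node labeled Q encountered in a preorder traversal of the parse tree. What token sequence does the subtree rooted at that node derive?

( )

[P [Q ( [P [Q < [P [Q < >]] >] [P [Q ( )]]] )]]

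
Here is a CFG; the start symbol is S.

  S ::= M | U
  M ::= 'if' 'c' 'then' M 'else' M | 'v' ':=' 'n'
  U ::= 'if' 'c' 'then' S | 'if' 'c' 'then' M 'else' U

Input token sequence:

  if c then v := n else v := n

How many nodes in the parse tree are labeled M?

3

[S [M if c then [M v := n] else [M v := n]]]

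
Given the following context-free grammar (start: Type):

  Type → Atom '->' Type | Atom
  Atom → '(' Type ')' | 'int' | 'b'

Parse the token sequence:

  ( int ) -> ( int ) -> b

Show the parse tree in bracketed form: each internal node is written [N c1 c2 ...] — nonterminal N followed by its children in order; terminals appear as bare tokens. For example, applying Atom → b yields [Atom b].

[Type [Atom ( [Type [Atom int]] )] -> [Type [Atom ( [Type [Atom int]] )] -> [Type [Atom b]]]]

Type
Atom -> Type
( Type ) -> Type
( Atom ) -> Type
( int ) -> Type
( int ) -> Atom -> Type
( int ) -> ( Type ) -> Type
( int ) -> ( Atom ) -> Type
( int ) -> ( int ) -> Type
( int ) -> ( int ) -> Atom
( int ) -> ( int ) -> b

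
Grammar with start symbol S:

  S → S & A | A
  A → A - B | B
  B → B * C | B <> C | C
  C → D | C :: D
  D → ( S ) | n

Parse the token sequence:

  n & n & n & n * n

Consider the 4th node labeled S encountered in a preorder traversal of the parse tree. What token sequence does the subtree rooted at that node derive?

[S [S [S [S [A [B [C [D n]]]]] & [A [B [C [D n]]]]] & [A [B [C [D n]]]]] & [A [B [B [C [D n]]] * [C [D n]]]]]

n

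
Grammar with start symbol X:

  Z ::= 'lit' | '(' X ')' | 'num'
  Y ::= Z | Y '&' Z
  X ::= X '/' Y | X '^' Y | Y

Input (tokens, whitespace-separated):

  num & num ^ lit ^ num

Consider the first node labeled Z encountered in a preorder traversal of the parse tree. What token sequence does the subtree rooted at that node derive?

num

[X [X [X [Y [Y [Z num]] & [Z num]]] ^ [Y [Z lit]]] ^ [Y [Z num]]]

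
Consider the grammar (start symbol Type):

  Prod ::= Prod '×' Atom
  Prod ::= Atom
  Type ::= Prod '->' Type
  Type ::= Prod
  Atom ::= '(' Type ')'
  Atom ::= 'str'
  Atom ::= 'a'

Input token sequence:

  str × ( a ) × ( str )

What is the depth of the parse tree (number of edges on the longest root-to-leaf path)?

[Type [Prod [Prod [Prod [Atom str]] × [Atom ( [Type [Prod [Atom a]]] )]] × [Atom ( [Type [Prod [Atom str]]] )]]]

7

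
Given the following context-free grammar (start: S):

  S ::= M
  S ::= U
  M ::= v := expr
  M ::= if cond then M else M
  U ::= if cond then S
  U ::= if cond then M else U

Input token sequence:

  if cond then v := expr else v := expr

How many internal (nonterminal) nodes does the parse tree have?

4

[S [M if cond then [M v := expr] else [M v := expr]]]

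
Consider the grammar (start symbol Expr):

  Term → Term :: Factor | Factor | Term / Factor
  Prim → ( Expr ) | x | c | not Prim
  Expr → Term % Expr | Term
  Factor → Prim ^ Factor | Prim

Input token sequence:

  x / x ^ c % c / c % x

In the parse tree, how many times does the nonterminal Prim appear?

[Expr [Term [Term [Factor [Prim x]]] / [Factor [Prim x] ^ [Factor [Prim c]]]] % [Expr [Term [Term [Factor [Prim c]]] / [Factor [Prim c]]] % [Expr [Term [Factor [Prim x]]]]]]

6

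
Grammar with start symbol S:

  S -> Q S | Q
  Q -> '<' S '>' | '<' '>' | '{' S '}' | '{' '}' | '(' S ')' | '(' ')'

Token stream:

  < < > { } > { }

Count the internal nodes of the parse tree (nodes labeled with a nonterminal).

8

[S [Q < [S [Q < >] [S [Q { }]]] >] [S [Q { }]]]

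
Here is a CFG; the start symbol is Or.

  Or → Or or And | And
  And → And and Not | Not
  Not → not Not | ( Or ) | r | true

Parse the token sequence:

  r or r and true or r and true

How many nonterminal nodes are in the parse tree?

13

[Or [Or [Or [And [Not r]]] or [And [And [Not r]] and [Not true]]] or [And [And [Not r]] and [Not true]]]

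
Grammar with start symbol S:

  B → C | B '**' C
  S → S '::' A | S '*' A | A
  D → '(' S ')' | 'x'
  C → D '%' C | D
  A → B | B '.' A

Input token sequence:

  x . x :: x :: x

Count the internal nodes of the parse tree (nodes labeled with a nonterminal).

19

[S [S [S [A [B [C [D x]]] . [A [B [C [D x]]]]]] :: [A [B [C [D x]]]]] :: [A [B [C [D x]]]]]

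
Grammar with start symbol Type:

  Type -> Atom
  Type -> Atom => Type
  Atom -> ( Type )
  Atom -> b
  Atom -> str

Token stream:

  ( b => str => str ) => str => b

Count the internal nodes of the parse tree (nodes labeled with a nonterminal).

12

[Type [Atom ( [Type [Atom b] => [Type [Atom str] => [Type [Atom str]]]] )] => [Type [Atom str] => [Type [Atom b]]]]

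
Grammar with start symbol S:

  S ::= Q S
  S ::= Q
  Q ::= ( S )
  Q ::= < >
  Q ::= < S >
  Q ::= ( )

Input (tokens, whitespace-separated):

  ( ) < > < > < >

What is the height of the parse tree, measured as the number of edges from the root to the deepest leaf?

5

[S [Q ( )] [S [Q < >] [S [Q < >] [S [Q < >]]]]]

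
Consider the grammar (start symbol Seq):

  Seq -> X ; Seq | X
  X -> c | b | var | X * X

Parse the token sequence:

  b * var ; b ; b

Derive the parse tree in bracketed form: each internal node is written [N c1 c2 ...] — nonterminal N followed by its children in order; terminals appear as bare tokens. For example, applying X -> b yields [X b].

Seq
X ; Seq
X * X ; Seq
b * X ; Seq
b * var ; Seq
b * var ; X ; Seq
b * var ; b ; Seq
b * var ; b ; X
b * var ; b ; b

[Seq [X [X b] * [X var]] ; [Seq [X b] ; [Seq [X b]]]]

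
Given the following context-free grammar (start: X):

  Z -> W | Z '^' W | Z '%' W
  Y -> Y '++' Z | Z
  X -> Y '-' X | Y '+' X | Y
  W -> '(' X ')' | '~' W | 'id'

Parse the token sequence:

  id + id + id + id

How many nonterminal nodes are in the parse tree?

[X [Y [Z [W id]]] + [X [Y [Z [W id]]] + [X [Y [Z [W id]]] + [X [Y [Z [W id]]]]]]]

16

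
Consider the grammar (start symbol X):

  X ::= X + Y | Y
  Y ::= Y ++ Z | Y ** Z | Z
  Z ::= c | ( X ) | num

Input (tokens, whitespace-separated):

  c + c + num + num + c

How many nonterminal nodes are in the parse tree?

[X [X [X [X [X [Y [Z c]]] + [Y [Z c]]] + [Y [Z num]]] + [Y [Z num]]] + [Y [Z c]]]

15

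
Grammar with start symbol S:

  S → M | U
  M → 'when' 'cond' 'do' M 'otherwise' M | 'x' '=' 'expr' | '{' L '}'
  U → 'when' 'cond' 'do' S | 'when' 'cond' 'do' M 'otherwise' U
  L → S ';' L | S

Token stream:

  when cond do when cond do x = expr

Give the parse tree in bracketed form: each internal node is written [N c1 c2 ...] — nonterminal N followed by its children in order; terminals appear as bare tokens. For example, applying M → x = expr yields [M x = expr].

S
U
when cond do S
when cond do U
when cond do when cond do S
when cond do when cond do M
when cond do when cond do x = expr

[S [U when cond do [S [U when cond do [S [M x = expr]]]]]]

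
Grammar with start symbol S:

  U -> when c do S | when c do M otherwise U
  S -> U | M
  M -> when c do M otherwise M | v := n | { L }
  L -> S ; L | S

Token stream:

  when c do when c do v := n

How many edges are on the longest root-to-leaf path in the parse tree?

[S [U when c do [S [U when c do [S [M v := n]]]]]]

6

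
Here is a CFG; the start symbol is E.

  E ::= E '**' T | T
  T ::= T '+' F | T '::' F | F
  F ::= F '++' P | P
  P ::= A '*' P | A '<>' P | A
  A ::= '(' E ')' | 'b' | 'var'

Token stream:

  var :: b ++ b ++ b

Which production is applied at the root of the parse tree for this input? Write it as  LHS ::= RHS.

E ::= T

[E [T [T [F [P [A var]]]] :: [F [F [F [P [A b]]] ++ [P [A b]]] ++ [P [A b]]]]]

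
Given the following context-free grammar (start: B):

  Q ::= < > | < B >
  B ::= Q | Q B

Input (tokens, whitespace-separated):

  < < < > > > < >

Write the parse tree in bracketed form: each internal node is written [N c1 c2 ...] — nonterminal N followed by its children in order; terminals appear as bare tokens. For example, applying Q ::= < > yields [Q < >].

B
Q B
< B > B
< Q > B
< < B > > B
< < Q > > B
< < < > > > B
< < < > > > Q
< < < > > > < >

[B [Q < [B [Q < [B [Q < >]] >]] >] [B [Q < >]]]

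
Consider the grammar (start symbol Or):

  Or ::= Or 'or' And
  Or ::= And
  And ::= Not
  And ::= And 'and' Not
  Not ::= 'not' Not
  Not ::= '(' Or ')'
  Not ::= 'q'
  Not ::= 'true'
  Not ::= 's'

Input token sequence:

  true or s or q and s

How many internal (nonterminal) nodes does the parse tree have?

[Or [Or [Or [And [Not true]]] or [And [Not s]]] or [And [And [Not q]] and [Not s]]]

11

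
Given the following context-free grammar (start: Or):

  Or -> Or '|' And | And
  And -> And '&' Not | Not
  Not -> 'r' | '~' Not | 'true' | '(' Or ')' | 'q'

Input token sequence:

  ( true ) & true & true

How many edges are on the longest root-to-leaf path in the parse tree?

[Or [And [And [And [Not ( [Or [And [Not true]]] )]] & [Not true]] & [Not true]]]

8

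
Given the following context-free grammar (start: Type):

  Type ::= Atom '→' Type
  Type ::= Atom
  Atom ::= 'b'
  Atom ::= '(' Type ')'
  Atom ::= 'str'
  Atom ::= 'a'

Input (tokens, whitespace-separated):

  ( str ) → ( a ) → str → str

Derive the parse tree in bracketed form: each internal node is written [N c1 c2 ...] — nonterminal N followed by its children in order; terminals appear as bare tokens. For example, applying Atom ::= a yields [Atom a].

Type
Atom → Type
( Type ) → Type
( Atom ) → Type
( str ) → Type
( str ) → Atom → Type
( str ) → ( Type ) → Type
( str ) → ( Atom ) → Type
( str ) → ( a ) → Type
( str ) → ( a ) → Atom → Type
( str ) → ( a ) → str → Type
( str ) → ( a ) → str → Atom
( str ) → ( a ) → str → str

[Type [Atom ( [Type [Atom str]] )] → [Type [Atom ( [Type [Atom a]] )] → [Type [Atom str] → [Type [Atom str]]]]]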